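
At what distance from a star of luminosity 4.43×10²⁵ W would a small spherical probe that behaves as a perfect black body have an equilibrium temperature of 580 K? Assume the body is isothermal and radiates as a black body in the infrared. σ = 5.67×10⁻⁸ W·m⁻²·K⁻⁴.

d ≈ 1.17×10¹⁰ m

For an isothermal black-emitting sphere, (1−a)S·πr² = σ·4πr²·T⁴ ⇒ S = 4σT⁴/(1−a).
S = 4·5.67×10⁻⁸·(580)⁴/1.00 = 25670 W/m².
Flux falls as S = L/(4πd²), so d = √(L/(4πS)) = √(4.43×10²⁵/(4π·25670)).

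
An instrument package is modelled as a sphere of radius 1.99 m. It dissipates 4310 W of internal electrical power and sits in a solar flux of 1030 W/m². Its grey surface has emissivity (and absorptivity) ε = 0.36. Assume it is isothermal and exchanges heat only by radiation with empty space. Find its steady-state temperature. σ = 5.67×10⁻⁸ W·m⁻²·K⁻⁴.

At steady state, absorbed solar power + internal power = radiated power.
Absorbed: α·S·A_cross = 0.36·1030·12.44 = 4613 W (cross-section πr²).
Total input = 4613 + 4310 = 8923 W.
Radiated: εσ·A_surf·T⁴ with A_surf = 4πr² = 49.76 m².
T⁴ = 8923/(0.36·5.67×10⁻⁸·49.76) = 8.784×10⁹ K⁴.

T ≈ 306 K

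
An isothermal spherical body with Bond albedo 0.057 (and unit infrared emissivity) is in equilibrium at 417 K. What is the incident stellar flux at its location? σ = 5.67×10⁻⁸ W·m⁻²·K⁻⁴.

(1−a)S·πr² = σ·4πr²·T⁴ ⇒ S = 4σT⁴/(1−a).
S = 4·5.67×10⁻⁸·3.024×10¹⁰/0.943.

S ≈ 7270 W/m²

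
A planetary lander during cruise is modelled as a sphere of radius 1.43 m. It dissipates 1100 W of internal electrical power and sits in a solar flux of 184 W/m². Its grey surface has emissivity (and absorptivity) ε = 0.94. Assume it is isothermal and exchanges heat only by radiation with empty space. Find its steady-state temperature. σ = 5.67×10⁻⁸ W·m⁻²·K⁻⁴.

At steady state, absorbed solar power + internal power = radiated power.
Absorbed: α·S·A_cross = 0.94·184·6.424 = 1111 W (cross-section πr²).
Total input = 1111 + 1100 = 2211 W.
Radiated: εσ·A_surf·T⁴ with A_surf = 4πr² = 25.70 m².
T⁴ = 2211/(0.94·5.67×10⁻⁸·25.70) = 1.614×10⁹ K⁴.

T ≈ 200 K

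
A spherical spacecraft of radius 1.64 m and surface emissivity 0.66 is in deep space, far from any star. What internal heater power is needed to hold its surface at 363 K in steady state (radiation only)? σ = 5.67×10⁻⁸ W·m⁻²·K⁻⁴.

P ≈ 22000 W

P = εσ·4πr²·T⁴.
4πr² = 33.80 m²; T⁴ = 1.736×10¹⁰ K⁴.
P = 0.66·5.67×10⁻⁸·33.80·1.736×10¹⁰.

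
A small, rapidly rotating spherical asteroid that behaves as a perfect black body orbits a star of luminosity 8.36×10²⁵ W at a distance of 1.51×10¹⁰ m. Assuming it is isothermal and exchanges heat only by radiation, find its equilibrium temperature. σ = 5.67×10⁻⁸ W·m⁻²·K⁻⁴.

First find the stellar flux at distance d: S = L/(4πd²) = 8.36×10²⁵/(4π·(1.51×10¹⁰)²) = 29180 W/m².
For an isothermal sphere, absorbed (1−a)S·πr² = emitted σ·4πr²·T⁴, so T⁴ = (1−a)S/(4σ).
T⁴ = 1.00·29180/(4·5.67×10⁻⁸) = 1.286×10¹¹ K⁴.

T ≈ 599 K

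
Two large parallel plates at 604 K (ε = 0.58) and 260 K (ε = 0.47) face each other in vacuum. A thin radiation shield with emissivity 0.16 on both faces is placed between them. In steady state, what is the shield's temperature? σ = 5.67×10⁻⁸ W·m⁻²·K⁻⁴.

T_s ≈ 516 K

In steady state the net flux on the hot side equals that on the cold side.
σ(T₁⁴−T_s⁴)/D₁ = σ(T_s⁴−T₂⁴)/D₂, with D₁ = 1/ε₁+1/ε_s−1 = 6.974, D₂ = 1/ε_s+1/ε₂−1 = 7.378.
Solve for T_s⁴: T_s⁴ = (D₂·T₁⁴ + D₁·T₂⁴)/(D₁+D₂) = 7.064×10¹⁰ K⁴.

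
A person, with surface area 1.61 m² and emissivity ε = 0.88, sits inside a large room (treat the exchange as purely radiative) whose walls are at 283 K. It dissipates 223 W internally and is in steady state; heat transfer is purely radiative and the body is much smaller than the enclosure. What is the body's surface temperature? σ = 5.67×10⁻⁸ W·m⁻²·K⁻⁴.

T ≈ 310 K

For a small grey body in a large enclosure, net radiated power = εσA(T⁴ − T_w⁴).
Steady state: P = εσA(T⁴ − T_w⁴) with A = 1.61 m².
T⁴ = P/(εσA) + T_w⁴ = 223/(0.88·5.67×10⁻⁸·1.610) + (283)⁴
    = 2.776×10⁹ + 6.414×10⁹ = 9.190×10⁹ K⁴.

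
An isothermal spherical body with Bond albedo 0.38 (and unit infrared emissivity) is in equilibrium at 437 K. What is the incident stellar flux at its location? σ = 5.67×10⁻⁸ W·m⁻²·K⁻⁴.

(1−a)S·πr² = σ·4πr²·T⁴ ⇒ S = 4σT⁴/(1−a).
S = 4·5.67×10⁻⁸·3.647×10¹⁰/0.620.

S ≈ 13300 W/m²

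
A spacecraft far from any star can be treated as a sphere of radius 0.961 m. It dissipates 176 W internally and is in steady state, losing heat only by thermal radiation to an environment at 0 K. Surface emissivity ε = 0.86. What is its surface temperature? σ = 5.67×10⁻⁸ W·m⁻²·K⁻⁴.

T ≈ 133 K

Steady state: internal power = radiated power, P = εσA T⁴.
Radiating area A = 4πr² = 11.61 m².
T⁴ = P/(εσA) = 176/(0.86·5.67×10⁻⁸·11.61) = 3.110×10⁸ K⁴.
T = (3.110×10⁸)^(1/4).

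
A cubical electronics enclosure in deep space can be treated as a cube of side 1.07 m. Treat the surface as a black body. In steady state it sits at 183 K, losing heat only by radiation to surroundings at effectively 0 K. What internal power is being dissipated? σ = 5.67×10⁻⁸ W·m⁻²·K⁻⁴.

Steady state: P = εσA T⁴.
A = 6L² = 6.869 m²; T⁴ = (183)⁴ = 1.122×10⁹ K⁴.
P = 1.0 × 5.67×10⁻⁸ × 6.869 × 1.122×10⁹.

P ≈ 437 W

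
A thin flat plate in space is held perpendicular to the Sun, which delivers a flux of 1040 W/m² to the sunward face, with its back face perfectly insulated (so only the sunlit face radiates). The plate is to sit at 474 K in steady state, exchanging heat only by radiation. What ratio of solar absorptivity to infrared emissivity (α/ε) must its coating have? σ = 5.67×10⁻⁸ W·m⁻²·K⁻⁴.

Balance: αS·A = εσ·1A·T⁴ ⇒ α/ε = σT⁴/S.
α/ε = 5.67×10⁻⁸·(474)⁴/1040 = 5.67×10⁻⁸·5.048×10¹⁰/1040.

α/ε ≈ 2.75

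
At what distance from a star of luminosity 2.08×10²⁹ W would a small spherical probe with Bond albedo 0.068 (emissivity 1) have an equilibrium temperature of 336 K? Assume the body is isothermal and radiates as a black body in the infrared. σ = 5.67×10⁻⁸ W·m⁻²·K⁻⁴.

For an isothermal black-emitting sphere, (1−a)S·πr² = σ·4πr²·T⁴ ⇒ S = 4σT⁴/(1−a).
S = 4·5.67×10⁻⁸·(336)⁴/0.932 = 3102 W/m².
Flux falls as S = L/(4πd²), so d = √(L/(4πS)) = √(2.08×10²⁹/(4π·3102)).

d ≈ 2.31×10¹² m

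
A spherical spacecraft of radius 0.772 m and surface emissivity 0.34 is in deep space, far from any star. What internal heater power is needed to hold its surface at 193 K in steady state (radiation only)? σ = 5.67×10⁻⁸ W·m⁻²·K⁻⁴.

P ≈ 200 W

P = εσ·4πr²·T⁴.
4πr² = 7.489 m²; T⁴ = 1.387×10⁹ K⁴.
P = 0.34·5.67×10⁻⁸·7.489·1.387×10⁹.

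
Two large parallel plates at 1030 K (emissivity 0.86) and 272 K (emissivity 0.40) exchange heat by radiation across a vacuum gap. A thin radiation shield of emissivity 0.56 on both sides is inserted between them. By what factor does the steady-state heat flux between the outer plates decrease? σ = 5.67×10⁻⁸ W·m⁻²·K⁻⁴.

Without shield: q₀ = σΔ(T⁴)/(1/ε₁+1/ε₂−1) with denominator 2.663.
With shield the two gaps are in series; the resistances add: (1/ε₁+1/ε_s−1)+(1/ε_s+1/ε₂−1) = 1.949+3.286 = 5.234.
Heat-flux ratio q₀/q = 5.234/2.663.

factor ≈ 1.97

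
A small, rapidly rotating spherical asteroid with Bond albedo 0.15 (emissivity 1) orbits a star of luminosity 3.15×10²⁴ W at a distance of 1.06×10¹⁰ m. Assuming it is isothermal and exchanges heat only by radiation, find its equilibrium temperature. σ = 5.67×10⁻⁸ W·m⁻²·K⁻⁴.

T ≈ 302 K

First find the stellar flux at distance d: S = L/(4πd²) = 3.15×10²⁴/(4π·(1.06×10¹⁰)²) = 2231 W/m².
For an isothermal sphere, absorbed (1−a)S·πr² = emitted σ·4πr²·T⁴, so T⁴ = (1−a)S/(4σ).
T⁴ = 0.850·2231/(4·5.67×10⁻⁸) = 8.361×10⁹ K⁴.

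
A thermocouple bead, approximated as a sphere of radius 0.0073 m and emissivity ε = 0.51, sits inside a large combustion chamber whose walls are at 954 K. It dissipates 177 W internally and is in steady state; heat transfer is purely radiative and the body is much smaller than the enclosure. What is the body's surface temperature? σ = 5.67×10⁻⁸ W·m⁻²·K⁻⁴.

T ≈ 1780 K

For a small grey body in a large enclosure, net radiated power = εσA(T⁴ − T_w⁴).
Steady state: P = εσA(T⁴ − T_w⁴) with A = 4πr² = 6.697×10⁻⁴ m².
T⁴ = P/(εσA) + T_w⁴ = 177/(0.51·5.67×10⁻⁸·6.697×10⁻⁴) + (954)⁴
    = 9.140×10¹² + 8.283×10¹¹ = 9.969×10¹² K⁴.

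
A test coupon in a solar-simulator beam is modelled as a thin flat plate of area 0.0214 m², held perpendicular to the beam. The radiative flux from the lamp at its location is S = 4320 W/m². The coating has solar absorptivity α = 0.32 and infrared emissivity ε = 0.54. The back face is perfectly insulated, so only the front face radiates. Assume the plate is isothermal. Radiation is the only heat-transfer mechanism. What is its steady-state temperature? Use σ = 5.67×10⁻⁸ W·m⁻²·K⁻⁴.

T ≈ 461 K

At equilibrium, absorbed power = emitted power.
Absorbing cross-section = A = 0.02140 m²; emitting surface = A = 0.02140 m² (ratio 1).
αS·A_cross = εσ·A_surf·T⁴  ⇒  T⁴ = αS/(ε·1σ).
T⁴ = 0.320·4320/(0.54·1·5.67×10⁻⁸) = 4.515×10¹⁰ K⁴.
T = (4.515×10¹⁰)^(1/4).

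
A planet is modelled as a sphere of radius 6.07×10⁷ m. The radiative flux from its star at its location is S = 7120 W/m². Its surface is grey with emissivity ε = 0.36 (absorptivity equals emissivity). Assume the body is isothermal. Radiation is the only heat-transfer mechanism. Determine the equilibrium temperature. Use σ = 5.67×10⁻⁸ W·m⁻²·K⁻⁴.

At equilibrium, absorbed power = emitted power.
Absorbing cross-section = πr² = 1.158×10¹⁶ m²; emitting surface = 4πr² = 4.630×10¹⁶ m² (ratio 4).
εS·A_cross = εσ·A_surf·T⁴  ⇒  T⁴ = S/(4σ)   (ε cancels).
T⁴ = 7120/(4·5.67×10⁻⁸) = 3.139×10¹⁰ K⁴.
T = (3.139×10¹⁰)^(1/4).

T ≈ 421 K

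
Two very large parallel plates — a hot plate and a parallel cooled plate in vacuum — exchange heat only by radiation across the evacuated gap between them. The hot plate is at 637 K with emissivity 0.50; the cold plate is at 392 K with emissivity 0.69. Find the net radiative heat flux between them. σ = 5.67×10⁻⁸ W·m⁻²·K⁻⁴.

q ≈ 3260 W/m²

For two infinite grey parallel plates, q = σ(T₁⁴ − T₂⁴)/(1/ε₁ + 1/ε₂ − 1).
T₁⁴ − T₂⁴ = 1.646×10¹¹ − 2.361×10¹⁰ = 1.410×10¹¹ K⁴.
1/ε₁ + 1/ε₂ − 1 = 2.000 + 1.449 − 1 = 2.449.
q = 5.67×10⁻⁸ × 1.410×10¹¹ / 2.449.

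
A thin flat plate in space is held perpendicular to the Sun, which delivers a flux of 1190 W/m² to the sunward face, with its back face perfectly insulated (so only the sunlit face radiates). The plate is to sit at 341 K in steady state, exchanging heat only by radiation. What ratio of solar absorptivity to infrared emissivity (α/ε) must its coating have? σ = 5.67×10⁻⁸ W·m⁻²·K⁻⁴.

α/ε ≈ 0.644

Balance: αS·A = εσ·1A·T⁴ ⇒ α/ε = σT⁴/S.
α/ε = 5.67×10⁻⁸·(341)⁴/1190 = 5.67×10⁻⁸·1.352×10¹⁰/1190.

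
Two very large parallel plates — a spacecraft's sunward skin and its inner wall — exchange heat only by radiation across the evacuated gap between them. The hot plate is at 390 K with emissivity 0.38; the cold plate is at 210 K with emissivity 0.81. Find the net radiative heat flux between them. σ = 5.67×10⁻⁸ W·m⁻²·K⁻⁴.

For two infinite grey parallel plates, q = σ(T₁⁴ − T₂⁴)/(1/ε₁ + 1/ε₂ − 1).
T₁⁴ − T₂⁴ = 2.313×10¹⁰ − 1.945×10⁹ = 2.119×10¹⁰ K⁴.
1/ε₁ + 1/ε₂ − 1 = 2.632 + 1.235 − 1 = 2.866.
q = 5.67×10⁻⁸ × 2.119×10¹⁰ / 2.866.

q ≈ 419 W/m²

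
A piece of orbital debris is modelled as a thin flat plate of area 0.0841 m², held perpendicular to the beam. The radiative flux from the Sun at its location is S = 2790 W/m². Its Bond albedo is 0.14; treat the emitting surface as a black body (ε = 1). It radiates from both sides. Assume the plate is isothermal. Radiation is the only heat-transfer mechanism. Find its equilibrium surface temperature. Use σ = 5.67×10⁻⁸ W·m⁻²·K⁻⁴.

T ≈ 381 K

At equilibrium, absorbed power = emitted power.
Absorbing cross-section = A = 0.08410 m²; emitting surface = 2A = 0.1682 m² (ratio 2).
(1−a)S·A_cross = εσ·A_surf·T⁴  ⇒  T⁴ = (1−a)S/(2σ).
T⁴ = 0.860·2790/(2·5.67×10⁻⁸) = 2.116×10¹⁰ K⁴.
T = (2.116×10¹⁰)^(1/4).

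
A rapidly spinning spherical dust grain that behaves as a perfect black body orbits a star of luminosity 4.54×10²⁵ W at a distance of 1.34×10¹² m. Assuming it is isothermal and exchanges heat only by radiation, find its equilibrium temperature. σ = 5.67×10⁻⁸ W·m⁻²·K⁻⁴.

First find the stellar flux at distance d: S = L/(4πd²) = 4.54×10²⁵/(4π·(1.34×10¹²)²) = 2.012 W/m².
For an isothermal sphere, absorbed (1−a)S·πr² = emitted σ·4πr²·T⁴, so T⁴ = (1−a)S/(4σ).
T⁴ = 1.00·2.012/(4·5.67×10⁻⁸) = 8.871×10⁶ K⁴.

T ≈ 54.6 K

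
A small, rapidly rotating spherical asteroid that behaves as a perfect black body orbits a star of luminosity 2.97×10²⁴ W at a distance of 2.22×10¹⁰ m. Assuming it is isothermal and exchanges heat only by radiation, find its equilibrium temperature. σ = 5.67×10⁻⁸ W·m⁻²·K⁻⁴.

First find the stellar flux at distance d: S = L/(4πd²) = 2.97×10²⁴/(4π·(2.22×10¹⁰)²) = 479.6 W/m².
For an isothermal sphere, absorbed (1−a)S·πr² = emitted σ·4πr²·T⁴, so T⁴ = (1−a)S/(4σ).
T⁴ = 1.00·479.6/(4·5.67×10⁻⁸) = 2.114×10⁹ K⁴.

T ≈ 214 K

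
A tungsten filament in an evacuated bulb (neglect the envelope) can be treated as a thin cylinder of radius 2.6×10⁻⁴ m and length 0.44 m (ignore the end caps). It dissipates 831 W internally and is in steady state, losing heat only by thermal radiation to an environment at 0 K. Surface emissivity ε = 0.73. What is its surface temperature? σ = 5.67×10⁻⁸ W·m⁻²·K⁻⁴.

Steady state: internal power = radiated power, P = εσA T⁴.
Radiating area A = 2πrL = 7.188×10⁻⁴ m².
T⁴ = P/(εσA) = 831/(0.73·5.67×10⁻⁸·7.188×10⁻⁴) = 2.793×10¹³ K⁴.
T = (2.793×10¹³)^(1/4).

T ≈ 2300 K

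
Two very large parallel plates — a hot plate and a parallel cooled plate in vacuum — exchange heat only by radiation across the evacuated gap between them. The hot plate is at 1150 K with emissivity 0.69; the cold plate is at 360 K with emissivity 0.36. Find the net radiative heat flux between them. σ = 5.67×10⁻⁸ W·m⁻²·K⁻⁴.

q ≈ 30400 W/m²

For two infinite grey parallel plates, q = σ(T₁⁴ − T₂⁴)/(1/ε₁ + 1/ε₂ − 1).
T₁⁴ − T₂⁴ = 1.749×10¹² − 1.680×10¹⁰ = 1.732×10¹² K⁴.
1/ε₁ + 1/ε₂ − 1 = 1.449 + 2.778 − 1 = 3.227.
q = 5.67×10⁻⁸ × 1.732×10¹² / 3.227.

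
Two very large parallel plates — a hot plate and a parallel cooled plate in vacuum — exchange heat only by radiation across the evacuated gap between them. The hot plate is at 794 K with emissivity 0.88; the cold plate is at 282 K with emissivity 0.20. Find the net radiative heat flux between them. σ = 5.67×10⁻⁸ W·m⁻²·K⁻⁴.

For two infinite grey parallel plates, q = σ(T₁⁴ − T₂⁴)/(1/ε₁ + 1/ε₂ − 1).
T₁⁴ − T₂⁴ = 3.974×10¹¹ − 6.324×10⁹ = 3.911×10¹¹ K⁴.
1/ε₁ + 1/ε₂ − 1 = 1.136 + 5.000 − 1 = 5.136.
q = 5.67×10⁻⁸ × 3.911×10¹¹ / 5.136.

q ≈ 4320 W/m²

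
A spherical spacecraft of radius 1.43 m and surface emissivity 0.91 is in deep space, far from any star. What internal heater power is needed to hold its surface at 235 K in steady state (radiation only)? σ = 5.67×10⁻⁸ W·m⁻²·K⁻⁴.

P ≈ 4040 W

P = εσ·4πr²·T⁴.
4πr² = 25.70 m²; T⁴ = 3.050×10⁹ K⁴.
P = 0.91·5.67×10⁻⁸·25.70·3.050×10⁹.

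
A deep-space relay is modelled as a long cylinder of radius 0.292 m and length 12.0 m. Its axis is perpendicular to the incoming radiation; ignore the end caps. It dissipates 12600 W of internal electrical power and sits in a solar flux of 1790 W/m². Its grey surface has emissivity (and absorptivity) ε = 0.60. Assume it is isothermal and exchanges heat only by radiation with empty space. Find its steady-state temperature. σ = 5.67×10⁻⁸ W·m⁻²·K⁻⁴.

At steady state, absorbed solar power + internal power = radiated power.
Absorbed: α·S·A_cross = 0.60·1790·7.008 = 7527 W (cross-section 2rL).
Total input = 7527 + 12600 = 20130 W.
Radiated: εσ·A_surf·T⁴ with A_surf = 2πrL = 22.02 m².
T⁴ = 20130/(0.60·5.67×10⁻⁸·22.02) = 2.687×10¹⁰ K⁴.

T ≈ 405 K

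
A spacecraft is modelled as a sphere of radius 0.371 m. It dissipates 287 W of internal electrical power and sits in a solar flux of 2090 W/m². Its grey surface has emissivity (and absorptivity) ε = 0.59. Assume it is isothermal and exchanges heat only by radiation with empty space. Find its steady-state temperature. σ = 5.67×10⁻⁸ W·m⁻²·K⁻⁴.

At steady state, absorbed solar power + internal power = radiated power.
Absorbed: α·S·A_cross = 0.59·2090·0.4324 = 533.2 W (cross-section πr²).
Total input = 533.2 + 287 = 820.2 W.
Radiated: εσ·A_surf·T⁴ with A_surf = 4πr² = 1.730 m².
T⁴ = 820.2/(0.59·5.67×10⁻⁸·1.730) = 1.418×10¹⁰ K⁴.

T ≈ 345 K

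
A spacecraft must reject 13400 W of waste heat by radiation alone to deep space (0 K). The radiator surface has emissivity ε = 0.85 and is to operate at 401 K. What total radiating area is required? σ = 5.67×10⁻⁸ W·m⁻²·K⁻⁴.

P = εσA T⁴ ⇒ A = P/(εσT⁴).
T⁴ = 2.586×10¹⁰ K⁴.
A = 13400/(0.85 × 5.67×10⁻⁸ × 2.586×10¹⁰).

A ≈ 10.8 m²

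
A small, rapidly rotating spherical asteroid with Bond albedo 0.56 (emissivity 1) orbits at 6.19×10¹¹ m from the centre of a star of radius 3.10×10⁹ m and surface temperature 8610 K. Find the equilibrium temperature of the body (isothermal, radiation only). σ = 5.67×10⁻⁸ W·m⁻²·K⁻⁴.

The star's surface emits σT_*⁴; at distance d the flux is S = σT_*⁴(R_*/d)².
S = 5.67×10⁻⁸·(8610)⁴·(3.10×10⁹/6.19×10¹¹)² = 7815 W/m².
For an isothermal sphere T⁴ = (1−a)S/(4σ) = 1.516×10¹⁰ K⁴.

T ≈ 351 K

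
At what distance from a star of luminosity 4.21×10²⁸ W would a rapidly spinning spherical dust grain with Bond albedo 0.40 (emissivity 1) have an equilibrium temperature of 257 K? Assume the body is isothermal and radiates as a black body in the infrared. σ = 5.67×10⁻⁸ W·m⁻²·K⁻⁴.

For an isothermal black-emitting sphere, (1−a)S·πr² = σ·4πr²·T⁴ ⇒ S = 4σT⁴/(1−a).
S = 4·5.67×10⁻⁸·(257)⁴/0.600 = 1649 W/m².
Flux falls as S = L/(4πd²), so d = √(L/(4πS)) = √(4.21×10²⁸/(4π·1649)).

d ≈ 1.43×10¹² m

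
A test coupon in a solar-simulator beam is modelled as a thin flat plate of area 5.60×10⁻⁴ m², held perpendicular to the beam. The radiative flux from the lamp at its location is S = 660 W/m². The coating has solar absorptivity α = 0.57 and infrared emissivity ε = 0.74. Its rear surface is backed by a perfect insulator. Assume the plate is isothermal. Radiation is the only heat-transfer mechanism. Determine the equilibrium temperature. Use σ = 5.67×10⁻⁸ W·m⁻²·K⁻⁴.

At equilibrium, absorbed power = emitted power.
Absorbing cross-section = A = 5.600×10⁻⁴ m²; emitting surface = A = 5.600×10⁻⁴ m² (ratio 1).
αS·A_cross = εσ·A_surf·T⁴  ⇒  T⁴ = αS/(ε·1σ).
T⁴ = 0.570·660/(0.74·1·5.67×10⁻⁸) = 8.966×10⁹ K⁴.
T = (8.966×10⁹)^(1/4).

T ≈ 308 K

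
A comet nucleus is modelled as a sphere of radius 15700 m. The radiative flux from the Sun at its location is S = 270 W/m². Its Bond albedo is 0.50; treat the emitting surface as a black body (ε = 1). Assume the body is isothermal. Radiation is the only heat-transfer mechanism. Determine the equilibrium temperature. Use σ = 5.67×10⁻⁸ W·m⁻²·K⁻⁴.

T ≈ 156 K

At equilibrium, absorbed power = emitted power.
Absorbing cross-section = πr² = 7.744×10⁸ m²; emitting surface = 4πr² = 3.097×10⁹ m² (ratio 4).
(1−a)S·A_cross = εσ·A_surf·T⁴  ⇒  T⁴ = (1−a)S/(4σ).
T⁴ = 0.500·270/(4·5.67×10⁻⁸) = 5.952×10⁸ K⁴.
T = (5.952×10⁸)^(1/4).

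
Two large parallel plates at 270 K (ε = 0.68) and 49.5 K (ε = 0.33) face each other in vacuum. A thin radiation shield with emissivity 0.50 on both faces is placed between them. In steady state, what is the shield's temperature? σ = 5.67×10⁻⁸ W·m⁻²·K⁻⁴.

In steady state the net flux on the hot side equals that on the cold side.
σ(T₁⁴−T_s⁴)/D₁ = σ(T_s⁴−T₂⁴)/D₂, with D₁ = 1/ε₁+1/ε_s−1 = 2.471, D₂ = 1/ε_s+1/ε₂−1 = 4.030.
Solve for T_s⁴: T_s⁴ = (D₂·T₁⁴ + D₁·T₂⁴)/(D₁+D₂) = 3.297×10⁹ K⁴.

T_s ≈ 240 K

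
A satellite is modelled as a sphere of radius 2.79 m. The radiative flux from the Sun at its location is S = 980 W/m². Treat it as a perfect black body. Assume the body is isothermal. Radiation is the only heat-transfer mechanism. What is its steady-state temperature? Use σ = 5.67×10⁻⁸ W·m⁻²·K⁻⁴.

T ≈ 256 K

At equilibrium, absorbed power = emitted power.
Absorbing cross-section = πr² = 24.45 m²; emitting surface = 4πr² = 97.82 m² (ratio 4).
S·A_cross = εσ·A_surf·T⁴  ⇒  T⁴ = S/(4σ).
T⁴ = 1.00·980/(4·5.67×10⁻⁸) = 4.321×10⁹ K⁴.
T = (4.321×10⁹)^(1/4).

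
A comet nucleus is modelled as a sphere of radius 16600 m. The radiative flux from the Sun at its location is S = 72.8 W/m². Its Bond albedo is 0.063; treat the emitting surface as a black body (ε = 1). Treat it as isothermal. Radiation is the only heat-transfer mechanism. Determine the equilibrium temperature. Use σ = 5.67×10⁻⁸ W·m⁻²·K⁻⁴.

At equilibrium, absorbed power = emitted power.
Absorbing cross-section = πr² = 8.657×10⁸ m²; emitting surface = 4πr² = 3.463×10⁹ m² (ratio 4).
(1−a)S·A_cross = εσ·A_surf·T⁴  ⇒  T⁴ = (1−a)S/(4σ).
T⁴ = 0.937·72.8/(4·5.67×10⁻⁸) = 3.008×10⁸ K⁴.
T = (3.008×10⁸)^(1/4).

T ≈ 132 K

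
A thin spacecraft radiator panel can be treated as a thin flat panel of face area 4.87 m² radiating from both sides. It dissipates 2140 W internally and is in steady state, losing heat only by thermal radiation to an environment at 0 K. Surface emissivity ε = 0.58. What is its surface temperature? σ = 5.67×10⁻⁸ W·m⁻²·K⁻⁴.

Steady state: internal power = radiated power, P = εσA T⁴.
Radiating area A = 2·4.87 = 9.740 m².
T⁴ = P/(εσA) = 2140/(0.58·5.67×10⁻⁸·9.740) = 6.681×10⁹ K⁴.
T = (6.681×10⁹)^(1/4).

T ≈ 286 K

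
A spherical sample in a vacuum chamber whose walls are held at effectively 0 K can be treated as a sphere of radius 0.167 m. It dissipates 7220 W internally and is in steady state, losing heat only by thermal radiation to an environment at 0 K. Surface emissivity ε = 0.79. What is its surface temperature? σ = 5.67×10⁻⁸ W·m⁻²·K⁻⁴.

Steady state: internal power = radiated power, P = εσA T⁴.
Radiating area A = 4πr² = 0.3505 m².
T⁴ = P/(εσA) = 7220/(0.79·5.67×10⁻⁸·0.3505) = 4.599×10¹¹ K⁴.
T = (4.599×10¹¹)^(1/4).

T ≈ 824 K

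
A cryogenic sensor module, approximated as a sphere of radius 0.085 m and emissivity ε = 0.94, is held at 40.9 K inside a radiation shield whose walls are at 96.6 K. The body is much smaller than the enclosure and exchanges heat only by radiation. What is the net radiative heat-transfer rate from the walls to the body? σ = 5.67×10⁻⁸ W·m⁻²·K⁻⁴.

P_net ≈ 0.408 W

For a small grey body in a large enclosure: P_net = εσA(T_body⁴ − T_wall⁴).
A = 4πr² = 0.09079 m²; T_body⁴ − T_wall⁴ = 2.798×10⁶ − 8.708×10⁷ = -8.428×10⁷ K⁴.
|P_net| = 0.94·5.67×10⁻⁸·0.09079·8.428×10⁷.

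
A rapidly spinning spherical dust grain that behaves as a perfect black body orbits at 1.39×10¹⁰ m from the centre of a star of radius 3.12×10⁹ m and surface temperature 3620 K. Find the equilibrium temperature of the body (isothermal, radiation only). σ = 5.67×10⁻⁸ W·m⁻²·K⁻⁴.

The star's surface emits σT_*⁴; at distance d the flux is S = σT_*⁴(R_*/d)².
S = 5.67×10⁻⁸·(3620)⁴·(3.12×10⁹/1.39×10¹⁰)² = 4.906×10⁵ W/m².
For an isothermal sphere T⁴ = (1−a)S/(4σ) = 2.163×10¹² K⁴.

T ≈ 1210 K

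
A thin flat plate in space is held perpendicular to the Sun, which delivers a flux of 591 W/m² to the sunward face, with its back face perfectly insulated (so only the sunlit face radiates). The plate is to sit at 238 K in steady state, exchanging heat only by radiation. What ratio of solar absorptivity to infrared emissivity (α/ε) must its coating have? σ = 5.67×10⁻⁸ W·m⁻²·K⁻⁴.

Balance: αS·A = εσ·1A·T⁴ ⇒ α/ε = σT⁴/S.
α/ε = 5.67×10⁻⁸·(238)⁴/591 = 5.67×10⁻⁸·3.209×10⁹/591.

α/ε ≈ 0.308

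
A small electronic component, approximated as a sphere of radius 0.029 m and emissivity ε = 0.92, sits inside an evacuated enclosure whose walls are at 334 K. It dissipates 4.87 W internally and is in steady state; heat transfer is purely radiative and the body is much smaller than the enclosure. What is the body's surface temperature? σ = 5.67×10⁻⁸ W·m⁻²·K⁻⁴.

T ≈ 382 K

For a small grey body in a large enclosure, net radiated power = εσA(T⁴ − T_w⁴).
Steady state: P = εσA(T⁴ − T_w⁴) with A = 4πr² = 0.01057 m².
T⁴ = P/(εσA) + T_w⁴ = 4.87/(0.92·5.67×10⁻⁸·0.01057) + (334)⁴
    = 8.834×10⁹ + 1.244×10¹⁰ = 2.128×10¹⁰ K⁴.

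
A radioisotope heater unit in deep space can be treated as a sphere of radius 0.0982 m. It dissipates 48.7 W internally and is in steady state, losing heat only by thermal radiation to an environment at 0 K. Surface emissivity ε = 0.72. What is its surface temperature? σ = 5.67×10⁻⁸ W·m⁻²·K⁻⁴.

T ≈ 315 K

Steady state: internal power = radiated power, P = εσA T⁴.
Radiating area A = 4πr² = 0.1212 m².
T⁴ = P/(εσA) = 48.7/(0.72·5.67×10⁻⁸·0.1212) = 9.844×10⁹ K⁴.
T = (9.844×10⁹)^(1/4).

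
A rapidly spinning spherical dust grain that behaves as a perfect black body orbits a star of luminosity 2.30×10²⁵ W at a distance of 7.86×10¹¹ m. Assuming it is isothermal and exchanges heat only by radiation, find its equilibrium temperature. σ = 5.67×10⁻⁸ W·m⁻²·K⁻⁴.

First find the stellar flux at distance d: S = L/(4πd²) = 2.30×10²⁵/(4π·(7.86×10¹¹)²) = 2.963 W/m².
For an isothermal sphere, absorbed (1−a)S·πr² = emitted σ·4πr²·T⁴, so T⁴ = (1−a)S/(4σ).
T⁴ = 1.00·2.963/(4·5.67×10⁻⁸) = 1.306×10⁷ K⁴.

T ≈ 60.1 K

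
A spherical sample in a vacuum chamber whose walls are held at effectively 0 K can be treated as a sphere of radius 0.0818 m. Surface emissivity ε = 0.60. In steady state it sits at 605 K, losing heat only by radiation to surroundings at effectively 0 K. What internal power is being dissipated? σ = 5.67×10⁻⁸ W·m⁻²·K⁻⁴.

Steady state: P = εσA T⁴.
A = 4πr² = 0.08408 m²; T⁴ = (605)⁴ = 1.340×10¹¹ K⁴.
P = 0.60 × 5.67×10⁻⁸ × 0.08408 × 1.340×10¹¹.

P ≈ 383 W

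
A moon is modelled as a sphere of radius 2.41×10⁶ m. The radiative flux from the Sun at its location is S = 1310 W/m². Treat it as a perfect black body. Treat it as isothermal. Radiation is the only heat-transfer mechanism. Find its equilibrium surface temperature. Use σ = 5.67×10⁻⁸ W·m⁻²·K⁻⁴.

At equilibrium, absorbed power = emitted power.
Absorbing cross-section = πr² = 1.825×10¹³ m²; emitting surface = 4πr² = 7.299×10¹³ m² (ratio 4).
S·A_cross = εσ·A_surf·T⁴  ⇒  T⁴ = S/(4σ).
T⁴ = 1.00·1310/(4·5.67×10⁻⁸) = 5.776×10⁹ K⁴.
T = (5.776×10⁹)^(1/4).

T ≈ 276 K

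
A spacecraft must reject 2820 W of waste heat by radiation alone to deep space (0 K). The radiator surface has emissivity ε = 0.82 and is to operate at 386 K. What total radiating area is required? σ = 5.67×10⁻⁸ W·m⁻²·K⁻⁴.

A ≈ 2.73 m²

P = εσA T⁴ ⇒ A = P/(εσT⁴).
T⁴ = 2.220×10¹⁰ K⁴.
A = 2820/(0.82 × 5.67×10⁻⁸ × 2.220×10¹⁰).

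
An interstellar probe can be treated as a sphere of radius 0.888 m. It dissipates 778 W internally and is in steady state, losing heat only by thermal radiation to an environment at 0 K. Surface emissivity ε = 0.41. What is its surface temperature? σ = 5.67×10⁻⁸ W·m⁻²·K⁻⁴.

T ≈ 241 K

Steady state: internal power = radiated power, P = εσA T⁴.
Radiating area A = 4πr² = 9.909 m².
T⁴ = P/(εσA) = 778/(0.41·5.67×10⁻⁸·9.909) = 3.377×10⁹ K⁴.
T = (3.377×10⁹)^(1/4).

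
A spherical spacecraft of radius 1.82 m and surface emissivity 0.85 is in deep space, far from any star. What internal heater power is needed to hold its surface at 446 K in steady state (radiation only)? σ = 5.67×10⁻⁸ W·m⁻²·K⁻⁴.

P = εσ·4πr²·T⁴.
4πr² = 41.62 m²; T⁴ = 3.957×10¹⁰ K⁴.
P = 0.85·5.67×10⁻⁸·41.62·3.957×10¹⁰.

P ≈ 79400 W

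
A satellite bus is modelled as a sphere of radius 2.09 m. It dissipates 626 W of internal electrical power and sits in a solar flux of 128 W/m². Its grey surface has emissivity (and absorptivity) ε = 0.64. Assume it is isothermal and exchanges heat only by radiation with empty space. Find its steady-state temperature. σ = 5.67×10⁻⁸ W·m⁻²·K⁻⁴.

At steady state, absorbed solar power + internal power = radiated power.
Absorbed: α·S·A_cross = 0.64·128·13.72 = 1124 W (cross-section πr²).
Total input = 1124 + 626 = 1750 W.
Radiated: εσ·A_surf·T⁴ with A_surf = 4πr² = 54.89 m².
T⁴ = 1750/(0.64·5.67×10⁻⁸·54.89) = 8.786×10⁸ K⁴.

T ≈ 172 K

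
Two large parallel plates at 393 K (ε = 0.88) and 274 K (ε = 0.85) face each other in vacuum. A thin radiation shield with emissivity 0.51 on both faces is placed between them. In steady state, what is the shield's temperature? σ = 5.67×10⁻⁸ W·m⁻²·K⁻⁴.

T_s ≈ 349 K

In steady state the net flux on the hot side equals that on the cold side.
σ(T₁⁴−T_s⁴)/D₁ = σ(T_s⁴−T₂⁴)/D₂, with D₁ = 1/ε₁+1/ε_s−1 = 2.097, D₂ = 1/ε_s+1/ε₂−1 = 2.137.
Solve for T_s⁴: T_s⁴ = (D₂·T₁⁴ + D₁·T₂⁴)/(D₁+D₂) = 1.483×10¹⁰ K⁴.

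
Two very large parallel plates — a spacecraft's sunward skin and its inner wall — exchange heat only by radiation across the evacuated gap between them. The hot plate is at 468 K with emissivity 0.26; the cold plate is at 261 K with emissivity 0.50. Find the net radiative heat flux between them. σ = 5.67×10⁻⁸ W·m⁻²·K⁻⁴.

For two infinite grey parallel plates, q = σ(T₁⁴ − T₂⁴)/(1/ε₁ + 1/ε₂ − 1).
T₁⁴ − T₂⁴ = 4.797×10¹⁰ − 4.640×10⁹ = 4.333×10¹⁰ K⁴.
1/ε₁ + 1/ε₂ − 1 = 3.846 + 2.000 − 1 = 4.846.
q = 5.67×10⁻⁸ × 4.333×10¹⁰ / 4.846.

q ≈ 507 W/m²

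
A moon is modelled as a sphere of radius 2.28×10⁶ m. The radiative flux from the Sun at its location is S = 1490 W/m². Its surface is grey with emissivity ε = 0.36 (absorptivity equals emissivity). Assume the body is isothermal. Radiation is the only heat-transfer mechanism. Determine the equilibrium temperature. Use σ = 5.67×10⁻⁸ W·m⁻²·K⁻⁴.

At equilibrium, absorbed power = emitted power.
Absorbing cross-section = πr² = 1.633×10¹³ m²; emitting surface = 4πr² = 6.533×10¹³ m² (ratio 4).
εS·A_cross = εσ·A_surf·T⁴  ⇒  T⁴ = S/(4σ)   (ε cancels).
T⁴ = 1490/(4·5.67×10⁻⁸) = 6.570×10⁹ K⁴.
T = (6.570×10⁹)^(1/4).

T ≈ 285 K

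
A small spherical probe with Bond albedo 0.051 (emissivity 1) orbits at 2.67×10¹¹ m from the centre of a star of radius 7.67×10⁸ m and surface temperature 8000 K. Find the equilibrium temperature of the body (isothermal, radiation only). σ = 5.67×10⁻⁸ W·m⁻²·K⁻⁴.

T ≈ 299 K

The star's surface emits σT_*⁴; at distance d the flux is S = σT_*⁴(R_*/d)².
S = 5.67×10⁻⁸·(8000)⁴·(7.67×10⁸/2.67×10¹¹)² = 1917 W/m².
For an isothermal sphere T⁴ = (1−a)S/(4σ) = 8.019×10⁹ K⁴.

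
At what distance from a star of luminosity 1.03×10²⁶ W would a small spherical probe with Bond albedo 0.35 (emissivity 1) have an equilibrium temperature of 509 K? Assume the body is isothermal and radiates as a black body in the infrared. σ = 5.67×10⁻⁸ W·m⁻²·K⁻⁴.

d ≈ 1.87×10¹⁰ m

For an isothermal black-emitting sphere, (1−a)S·πr² = σ·4πr²·T⁴ ⇒ S = 4σT⁴/(1−a).
S = 4·5.67×10⁻⁸·(509)⁴/0.650 = 23420 W/m².
Flux falls as S = L/(4πd²), so d = √(L/(4πS)) = √(1.03×10²⁶/(4π·23420)).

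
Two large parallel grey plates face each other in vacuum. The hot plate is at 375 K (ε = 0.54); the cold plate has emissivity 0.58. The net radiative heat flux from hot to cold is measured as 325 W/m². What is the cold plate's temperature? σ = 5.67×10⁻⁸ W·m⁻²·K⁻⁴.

T₂ ≈ 266 K

q = σ(T₁⁴ − T₂⁴)/(1/ε₁ + 1/ε₂ − 1); denominator = 2.576.
T₂⁴ = T₁⁴ − q·(1/ε₁+1/ε₂−1)/σ = 1.978×10¹⁰ − 325·2.576/5.67×10⁻⁸
    = 5.010×10⁹ K⁴.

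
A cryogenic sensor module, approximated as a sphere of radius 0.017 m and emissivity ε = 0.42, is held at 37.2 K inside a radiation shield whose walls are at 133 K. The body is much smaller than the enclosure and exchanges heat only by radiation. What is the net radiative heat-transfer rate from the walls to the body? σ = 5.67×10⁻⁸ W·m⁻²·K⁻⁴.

P_net ≈ 0.0269 W

For a small grey body in a large enclosure: P_net = εσA(T_body⁴ − T_wall⁴).
A = 4πr² = 0.003632 m²; T_body⁴ − T_wall⁴ = 1.915×10⁶ − 3.129×10⁸ = -3.110×10⁸ K⁴.
|P_net| = 0.42·5.67×10⁻⁸·0.003632·3.110×10⁸.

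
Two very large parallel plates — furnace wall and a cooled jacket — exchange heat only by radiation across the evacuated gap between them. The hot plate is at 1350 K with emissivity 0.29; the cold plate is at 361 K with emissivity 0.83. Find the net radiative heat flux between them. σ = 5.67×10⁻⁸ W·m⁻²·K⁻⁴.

q ≈ 51300 W/m²

For two infinite grey parallel plates, q = σ(T₁⁴ − T₂⁴)/(1/ε₁ + 1/ε₂ − 1).
T₁⁴ − T₂⁴ = 3.322×10¹² − 1.698×10¹⁰ = 3.305×10¹² K⁴.
1/ε₁ + 1/ε₂ − 1 = 3.448 + 1.205 − 1 = 3.653.
q = 5.67×10⁻⁸ × 3.305×10¹² / 3.653.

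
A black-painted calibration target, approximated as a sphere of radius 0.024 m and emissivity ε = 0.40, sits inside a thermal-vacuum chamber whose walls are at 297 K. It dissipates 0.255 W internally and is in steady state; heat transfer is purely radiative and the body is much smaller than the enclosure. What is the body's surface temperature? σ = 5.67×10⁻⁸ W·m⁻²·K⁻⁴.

For a small grey body in a large enclosure, net radiated power = εσA(T⁴ − T_w⁴).
Steady state: P = εσA(T⁴ − T_w⁴) with A = 4πr² = 0.007238 m².
T⁴ = P/(εσA) + T_w⁴ = 0.255/(0.40·5.67×10⁻⁸·0.007238) + (297)⁴
    = 1.553×10⁹ + 7.781×10⁹ = 9.334×10⁹ K⁴.

T ≈ 311 K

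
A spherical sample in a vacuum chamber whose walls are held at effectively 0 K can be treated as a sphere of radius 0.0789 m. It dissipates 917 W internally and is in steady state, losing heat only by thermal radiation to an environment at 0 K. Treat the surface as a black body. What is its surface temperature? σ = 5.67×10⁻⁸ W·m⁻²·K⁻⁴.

T ≈ 674 K

Steady state: internal power = radiated power, P = εσA T⁴.
Radiating area A = 4πr² = 0.07823 m².
T⁴ = P/(εσA) = 917/(1.0·5.67×10⁻⁸·0.07823) = 2.067×10¹¹ K⁴.
T = (2.067×10¹¹)^(1/4).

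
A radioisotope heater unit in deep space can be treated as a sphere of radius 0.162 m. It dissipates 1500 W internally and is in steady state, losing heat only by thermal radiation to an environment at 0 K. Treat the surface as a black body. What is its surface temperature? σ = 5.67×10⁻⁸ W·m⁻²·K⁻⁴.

Steady state: internal power = radiated power, P = εσA T⁴.
Radiating area A = 4πr² = 0.3298 m².
T⁴ = P/(εσA) = 1500/(1.0·5.67×10⁻⁸·0.3298) = 8.022×10¹⁰ K⁴.
T = (8.022×10¹⁰)^(1/4).

T ≈ 532 K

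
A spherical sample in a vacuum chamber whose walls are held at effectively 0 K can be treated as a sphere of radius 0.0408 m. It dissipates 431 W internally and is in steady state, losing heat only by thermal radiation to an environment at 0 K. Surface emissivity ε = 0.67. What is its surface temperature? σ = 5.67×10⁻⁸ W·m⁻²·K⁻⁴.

T ≈ 858 K

Steady state: internal power = radiated power, P = εσA T⁴.
Radiating area A = 4πr² = 0.02092 m².
T⁴ = P/(εσA) = 431/(0.67·5.67×10⁻⁸·0.02092) = 5.424×10¹¹ K⁴.
T = (5.424×10¹¹)^(1/4).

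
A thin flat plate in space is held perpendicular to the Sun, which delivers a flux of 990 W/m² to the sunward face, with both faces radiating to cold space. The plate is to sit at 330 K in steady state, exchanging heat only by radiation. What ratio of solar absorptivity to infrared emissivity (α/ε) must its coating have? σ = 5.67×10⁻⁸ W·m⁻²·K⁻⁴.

Balance: αS·A = εσ·2A·T⁴ ⇒ α/ε = 2σT⁴/S.
α/ε = 2·5.67×10⁻⁸·(330)⁴/990 = 2·5.67×10⁻⁸·1.186×10¹⁰/990.

α/ε ≈ 1.36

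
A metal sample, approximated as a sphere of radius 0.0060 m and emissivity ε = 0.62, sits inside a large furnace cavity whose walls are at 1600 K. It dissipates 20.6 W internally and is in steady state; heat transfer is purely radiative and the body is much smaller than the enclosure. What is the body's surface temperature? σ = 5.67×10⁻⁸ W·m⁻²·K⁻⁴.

T ≈ 1670 K

For a small grey body in a large enclosure, net radiated power = εσA(T⁴ − T_w⁴).
Steady state: P = εσA(T⁴ − T_w⁴) with A = 4πr² = 4.524×10⁻⁴ m².
T⁴ = P/(εσA) + T_w⁴ = 20.6/(0.62·5.67×10⁻⁸·4.524×10⁻⁴) + (1600)⁴
    = 1.295×10¹² + 6.554×10¹² = 7.849×10¹² K⁴.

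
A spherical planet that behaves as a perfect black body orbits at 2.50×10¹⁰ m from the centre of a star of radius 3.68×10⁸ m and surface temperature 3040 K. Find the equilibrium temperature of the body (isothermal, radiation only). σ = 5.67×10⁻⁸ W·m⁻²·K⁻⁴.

T ≈ 261 K

The star's surface emits σT_*⁴; at distance d the flux is S = σT_*⁴(R_*/d)².
S = 5.67×10⁻⁸·(3040)⁴·(3.68×10⁸/2.50×10¹⁰)² = 1049 W/m².
For an isothermal sphere T⁴ = (1−a)S/(4σ) = 4.626×10⁹ K⁴.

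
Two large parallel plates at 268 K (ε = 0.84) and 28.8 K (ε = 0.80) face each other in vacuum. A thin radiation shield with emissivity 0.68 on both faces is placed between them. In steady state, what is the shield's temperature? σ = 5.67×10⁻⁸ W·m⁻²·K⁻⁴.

T_s ≈ 226 K

In steady state the net flux on the hot side equals that on the cold side.
σ(T₁⁴−T_s⁴)/D₁ = σ(T_s⁴−T₂⁴)/D₂, with D₁ = 1/ε₁+1/ε_s−1 = 1.661, D₂ = 1/ε_s+1/ε₂−1 = 1.721.
Solve for T_s⁴: T_s⁴ = (D₂·T₁⁴ + D₁·T₂⁴)/(D₁+D₂) = 2.625×10⁹ K⁴.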